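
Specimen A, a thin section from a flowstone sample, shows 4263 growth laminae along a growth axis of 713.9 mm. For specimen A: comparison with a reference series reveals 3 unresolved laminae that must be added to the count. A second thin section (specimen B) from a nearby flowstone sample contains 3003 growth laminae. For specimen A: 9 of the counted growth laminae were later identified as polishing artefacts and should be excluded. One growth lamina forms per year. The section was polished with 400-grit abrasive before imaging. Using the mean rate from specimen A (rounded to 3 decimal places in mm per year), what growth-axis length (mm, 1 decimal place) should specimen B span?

Specimen A: correcting the raw count gives 4263 − 9 + 3 = 4257 true growth laminae.
A: Mean rate = 713.9 mm / 4257 years ≈ 0.168 mm/year.
Length of B = 0.168 × 3003 = 504.5 mm.

504.5 mm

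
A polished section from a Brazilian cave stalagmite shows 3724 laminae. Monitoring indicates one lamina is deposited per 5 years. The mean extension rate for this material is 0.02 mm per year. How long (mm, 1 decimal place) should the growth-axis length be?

372.4 mm

At 5 years per lamina, 3724 × 5 = 18620 years.
Length ≈ 0.02 × 18620 = 372.4 mm.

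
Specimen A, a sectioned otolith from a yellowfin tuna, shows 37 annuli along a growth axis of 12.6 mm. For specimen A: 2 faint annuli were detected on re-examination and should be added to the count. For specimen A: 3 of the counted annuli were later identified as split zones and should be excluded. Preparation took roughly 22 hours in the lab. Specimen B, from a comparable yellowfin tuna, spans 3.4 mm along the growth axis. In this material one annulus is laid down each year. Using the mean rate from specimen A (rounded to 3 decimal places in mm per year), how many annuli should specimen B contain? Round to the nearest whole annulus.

10 annuli

Specimen A: correcting the raw count gives 37 − 3 + 2 = 36 true annuli.
A: Mean rate = 12.6 mm / 36 years ≈ 0.350 mm/year.
For B, 3.4 / 0.350 = 9.71 years ≈ 10 annuli.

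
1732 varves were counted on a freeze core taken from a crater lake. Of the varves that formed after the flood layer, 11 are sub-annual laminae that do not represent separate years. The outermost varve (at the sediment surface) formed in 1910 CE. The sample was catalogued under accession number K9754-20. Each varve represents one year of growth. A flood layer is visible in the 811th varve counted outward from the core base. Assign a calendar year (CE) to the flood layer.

1000 CE

Between varve 811 and the sediment surface there are 1732 − 811 = 921 varves.
Excluding 11 false varves: 921 − 11 = 910.
Counting back 910 years from 1910 CE places the flood layer in 1910 − 910 = 1000 CE.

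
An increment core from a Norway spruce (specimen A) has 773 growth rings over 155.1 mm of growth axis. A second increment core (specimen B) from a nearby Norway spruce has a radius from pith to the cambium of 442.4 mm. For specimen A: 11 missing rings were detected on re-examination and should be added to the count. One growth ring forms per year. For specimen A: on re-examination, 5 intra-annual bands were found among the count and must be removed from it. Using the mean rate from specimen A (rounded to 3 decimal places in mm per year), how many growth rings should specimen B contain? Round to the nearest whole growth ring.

2223 growth rings

Specimen A: true growth ring count = 773 − 5 + 11 = 779.
A: 155.1 mm over 779 years gives 155.1 / 779 ≈ 0.199 mm/yr.
For B, 442.4 / 0.199 = 2223.12 years ≈ 2223 growth rings.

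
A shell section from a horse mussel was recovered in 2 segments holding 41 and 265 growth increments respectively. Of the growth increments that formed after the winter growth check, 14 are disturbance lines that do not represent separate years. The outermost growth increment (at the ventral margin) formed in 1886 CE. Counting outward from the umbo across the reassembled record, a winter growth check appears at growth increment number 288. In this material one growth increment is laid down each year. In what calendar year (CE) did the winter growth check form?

Total growth increments = 41 + 265 = 306.
The winter growth check sits at growth increment 288 from the umbo, so 306 − 288 = 18 growth increments formed after it.
Excluding 14 false growth increments: 18 − 14 = 4.
The growth increment at the ventral margin is 1886 CE, so the winter growth check dates to 1886 − 4 = 1882 CE.

1882 CE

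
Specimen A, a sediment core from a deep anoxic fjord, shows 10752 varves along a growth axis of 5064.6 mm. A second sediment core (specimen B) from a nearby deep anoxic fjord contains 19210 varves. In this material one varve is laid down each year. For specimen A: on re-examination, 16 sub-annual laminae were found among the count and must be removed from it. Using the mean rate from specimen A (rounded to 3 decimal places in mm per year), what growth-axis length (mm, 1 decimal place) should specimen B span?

9067.1 mm

Specimen A: after corrections the count is 10752 − 16 = 10736 varves.
A: Mean rate = 5064.6 mm / 10736 years ≈ 0.472 mm/yr.
Length of B = 0.472 × 19210 = 9067.1 mm.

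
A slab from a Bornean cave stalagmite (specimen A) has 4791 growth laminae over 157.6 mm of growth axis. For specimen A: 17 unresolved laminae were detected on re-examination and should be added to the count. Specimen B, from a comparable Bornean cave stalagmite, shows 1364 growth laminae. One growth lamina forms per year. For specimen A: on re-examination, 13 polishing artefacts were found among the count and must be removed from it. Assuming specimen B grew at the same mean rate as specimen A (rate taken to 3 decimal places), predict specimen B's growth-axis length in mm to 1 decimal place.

Specimen A: adjusted count: 4791 − 13 + 17 = 4795 growth laminae.
A: 157.6 mm over 4795 years gives 157.6 / 4795 ≈ 0.033 mm/year.
Length of B = 0.033 × 1364 = 45.0 mm.

45.0 mm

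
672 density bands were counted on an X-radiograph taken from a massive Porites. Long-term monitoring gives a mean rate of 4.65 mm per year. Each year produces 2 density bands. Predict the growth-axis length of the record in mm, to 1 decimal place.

672 density bands at 2 per year is 672 / 2 = 336 years.
Length ≈ 4.65 × 336 = 1562.4 mm.

1562.4 mm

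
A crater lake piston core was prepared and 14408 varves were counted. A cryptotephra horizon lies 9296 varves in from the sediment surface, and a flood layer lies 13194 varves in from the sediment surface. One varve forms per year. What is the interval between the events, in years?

Separation: 13194 − 9296 = 3898 varves.
That is 3898 years at one varve per year.

3898 years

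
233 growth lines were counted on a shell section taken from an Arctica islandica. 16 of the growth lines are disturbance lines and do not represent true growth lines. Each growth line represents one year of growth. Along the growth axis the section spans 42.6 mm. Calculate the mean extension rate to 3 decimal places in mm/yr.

Adjusted count: 233 − 16 = 217 growth lines.
Extension rate ≈ 42.6 / 217 = 0.196 mm/yr.

0.196 mm/yr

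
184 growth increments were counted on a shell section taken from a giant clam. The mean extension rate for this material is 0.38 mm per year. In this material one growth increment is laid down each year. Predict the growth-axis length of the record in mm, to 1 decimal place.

The record spans 184 years at 0.38 mm per year.
Predicted length = 0.38 mm/year × 184 years = 69.9 mm.

69.9 mm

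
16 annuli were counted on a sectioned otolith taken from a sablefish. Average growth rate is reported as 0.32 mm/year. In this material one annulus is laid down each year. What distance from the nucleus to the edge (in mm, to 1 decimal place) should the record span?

16 years of growth are recorded.
16 years at 0.32 mm/year gives 0.32 × 16 = 5.1 mm.

5.1 mm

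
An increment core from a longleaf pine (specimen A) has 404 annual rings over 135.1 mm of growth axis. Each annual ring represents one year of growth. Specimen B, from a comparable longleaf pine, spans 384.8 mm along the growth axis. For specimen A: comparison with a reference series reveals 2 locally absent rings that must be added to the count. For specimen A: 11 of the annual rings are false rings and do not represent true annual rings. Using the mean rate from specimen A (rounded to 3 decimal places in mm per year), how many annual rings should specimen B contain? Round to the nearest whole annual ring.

1125 annual rings

Specimen A: true annual ring count = 404 − 11 + 2 = 395.
A: Extension rate ≈ 135.1 / 395 = 0.342 mm/yr.
Specimen B: 384.8 mm / 0.342 mm per year = 1125.15 years ≈ 1125 annual rings.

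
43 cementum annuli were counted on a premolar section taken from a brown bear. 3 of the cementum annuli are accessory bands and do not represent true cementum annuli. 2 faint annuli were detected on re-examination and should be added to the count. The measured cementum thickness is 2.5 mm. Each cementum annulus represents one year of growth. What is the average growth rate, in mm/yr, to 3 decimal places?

After corrections the count is 43 − 3 + 2 = 42 cementum annuli.
Mean rate = 2.5 mm / 42 years ≈ 0.060 mm/yr.

0.060 mm/yr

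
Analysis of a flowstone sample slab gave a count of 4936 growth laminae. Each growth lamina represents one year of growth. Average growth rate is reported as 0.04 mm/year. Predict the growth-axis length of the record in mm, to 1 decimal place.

197.4 mm

4936 years of growth are recorded.
Length ≈ 0.04 × 4936 = 197.4 mm.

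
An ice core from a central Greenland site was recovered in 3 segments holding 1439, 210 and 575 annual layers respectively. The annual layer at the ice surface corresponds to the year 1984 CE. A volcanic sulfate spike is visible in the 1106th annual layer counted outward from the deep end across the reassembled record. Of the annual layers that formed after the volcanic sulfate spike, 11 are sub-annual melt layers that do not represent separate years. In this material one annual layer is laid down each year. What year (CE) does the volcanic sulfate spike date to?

Total annual layers = 1439 + 210 + 575 = 2224.
The volcanic sulfate spike sits at annual layer 1106 from the deep end, so 2224 − 1106 = 1118 annual layers formed after it.
Excluding 11 false annual layers: 1118 − 11 = 1107.
Counting back 1107 years from 1984 CE places the volcanic sulfate spike in 1984 − 1107 = 877 CE.

877 CE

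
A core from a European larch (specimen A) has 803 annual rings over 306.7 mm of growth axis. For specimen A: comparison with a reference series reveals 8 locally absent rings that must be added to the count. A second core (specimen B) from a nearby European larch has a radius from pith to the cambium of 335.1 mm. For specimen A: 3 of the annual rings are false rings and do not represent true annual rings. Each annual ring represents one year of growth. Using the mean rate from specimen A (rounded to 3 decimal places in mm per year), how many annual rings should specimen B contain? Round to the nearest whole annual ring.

882 annual rings

Specimen A: true annual ring count = 803 − 3 + 8 = 808.
A: 306.7 mm over 808 years gives 306.7 / 808 ≈ 0.380 mm/yr.
For B, 335.1 / 0.380 = 881.84 years ≈ 882 annual rings.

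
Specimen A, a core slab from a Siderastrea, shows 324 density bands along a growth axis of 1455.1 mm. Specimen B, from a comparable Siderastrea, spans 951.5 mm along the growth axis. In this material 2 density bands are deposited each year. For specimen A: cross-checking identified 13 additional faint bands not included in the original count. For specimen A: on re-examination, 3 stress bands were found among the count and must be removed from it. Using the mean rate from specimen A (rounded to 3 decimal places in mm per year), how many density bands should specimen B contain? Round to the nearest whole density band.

Specimen A: correcting the raw count gives 324 − 3 + 13 = 334 true density bands.
Specimen A: dividing by 2 density bands per year: 334 / 2 = 167 years.
A: Extension rate ≈ 1455.1 / 167 = 8.713 mm per year.
For B, 951.5 / 8.713 = 109.20 years; at 2 density bands per year that is 109.20 × 2 ≈ 218 density bands.

218 density bands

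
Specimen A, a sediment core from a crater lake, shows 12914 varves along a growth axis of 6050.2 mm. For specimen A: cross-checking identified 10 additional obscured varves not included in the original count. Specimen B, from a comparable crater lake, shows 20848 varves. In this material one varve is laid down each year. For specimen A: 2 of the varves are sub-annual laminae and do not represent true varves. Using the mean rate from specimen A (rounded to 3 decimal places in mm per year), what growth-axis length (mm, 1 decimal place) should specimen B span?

Specimen A: true varve count = 12914 − 2 + 10 = 12922.
A: Mean rate = 6050.2 mm / 12922 years ≈ 0.468 mm per year.
Length of B = 0.468 × 20848 = 9756.9 mm.

9756.9 mm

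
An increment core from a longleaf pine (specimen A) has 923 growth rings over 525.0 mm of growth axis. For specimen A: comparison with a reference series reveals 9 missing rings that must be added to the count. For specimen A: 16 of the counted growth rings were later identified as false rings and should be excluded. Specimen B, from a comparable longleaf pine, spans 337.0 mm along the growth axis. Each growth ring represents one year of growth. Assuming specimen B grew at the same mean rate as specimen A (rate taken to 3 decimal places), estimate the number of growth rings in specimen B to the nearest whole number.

Specimen A: adjusted count: 923 − 16 + 9 = 916 growth rings.
A: Extension rate ≈ 525.0 / 916 = 0.573 mm per year.
For B, 337.0 / 0.573 = 588.13 years ≈ 588 growth rings.

588 growth rings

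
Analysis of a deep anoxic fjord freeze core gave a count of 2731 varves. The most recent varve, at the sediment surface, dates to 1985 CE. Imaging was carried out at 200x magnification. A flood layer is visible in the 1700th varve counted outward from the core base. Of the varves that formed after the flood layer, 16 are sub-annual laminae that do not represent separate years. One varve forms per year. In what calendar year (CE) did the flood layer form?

2731 − 1700 = 1031 varves lie beyond the flood layer toward the sediment surface.
Excluding 16 false varves: 1031 − 16 = 1015.
Counting back 1015 years from 1985 CE places the flood layer in 1985 − 1015 = 970 CE.

970 CE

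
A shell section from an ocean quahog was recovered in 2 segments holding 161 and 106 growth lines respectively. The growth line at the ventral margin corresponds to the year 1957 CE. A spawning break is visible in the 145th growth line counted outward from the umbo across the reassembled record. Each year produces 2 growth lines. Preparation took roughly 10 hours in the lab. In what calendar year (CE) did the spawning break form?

1896 CE

Total growth lines = 161 + 106 = 267.
The spawning break sits at growth line 145 from the umbo, so 267 − 145 = 122 growth lines formed after it.
With 2 growth lines per year, 122 / 2 = 61 years.
Counting back 61 years from 1957 CE places the spawning break in 1957 − 61 = 1896 CE.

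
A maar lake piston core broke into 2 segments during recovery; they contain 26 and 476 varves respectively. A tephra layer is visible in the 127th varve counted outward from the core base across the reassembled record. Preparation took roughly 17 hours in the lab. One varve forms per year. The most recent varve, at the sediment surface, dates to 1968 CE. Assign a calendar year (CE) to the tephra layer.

Total varves = 26 + 476 = 502.
Between varve 127 and the sediment surface there are 502 − 127 = 375 varves.
1968 − 375 = 1593 CE.

1593 CE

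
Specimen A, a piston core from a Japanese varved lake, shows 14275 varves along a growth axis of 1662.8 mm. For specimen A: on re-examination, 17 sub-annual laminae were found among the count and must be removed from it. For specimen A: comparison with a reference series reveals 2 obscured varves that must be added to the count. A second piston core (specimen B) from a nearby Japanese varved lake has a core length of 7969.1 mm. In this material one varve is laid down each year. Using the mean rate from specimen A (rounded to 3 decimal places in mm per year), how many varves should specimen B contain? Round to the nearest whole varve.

Specimen A: after corrections the count is 14275 − 17 + 2 = 14260 varves.
A: Extension rate ≈ 1662.8 / 14260 = 0.117 mm per year.
Specimen B: 7969.1 mm / 0.117 mm per year = 68111.97 years ≈ 68112 varves.

68112 varves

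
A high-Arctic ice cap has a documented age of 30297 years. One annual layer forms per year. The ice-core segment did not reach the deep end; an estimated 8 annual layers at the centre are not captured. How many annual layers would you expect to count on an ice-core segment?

30289 annual layers

At one annual layer per year, 30297 years correspond to 30297 annual layers.
30297 − 8 missed = 30289 annual layers expected in the prepared section.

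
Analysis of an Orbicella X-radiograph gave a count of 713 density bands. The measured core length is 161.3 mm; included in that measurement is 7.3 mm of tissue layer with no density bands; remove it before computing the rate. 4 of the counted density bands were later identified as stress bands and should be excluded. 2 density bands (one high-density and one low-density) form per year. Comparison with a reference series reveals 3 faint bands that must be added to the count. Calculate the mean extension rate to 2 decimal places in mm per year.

Adjusted count: 713 − 4 + 3 = 712 density bands.
Dividing by 2 density bands per year: 712 / 2 = 356 years.
The growth record spans 161.3 − 7.3 = 154.0 mm.
154.0 mm over 356 years gives 154.0 / 356 ≈ 0.43 mm per year.

0.43 mm per year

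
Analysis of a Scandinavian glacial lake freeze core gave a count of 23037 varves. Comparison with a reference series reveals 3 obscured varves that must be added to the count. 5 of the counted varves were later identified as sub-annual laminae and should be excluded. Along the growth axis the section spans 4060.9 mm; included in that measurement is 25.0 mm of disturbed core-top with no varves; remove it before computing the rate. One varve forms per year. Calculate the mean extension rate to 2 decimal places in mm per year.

0.18 mm per year

Adjusted count: 23037 − 5 + 3 = 23035 varves.
Removing the 25.0 mm offcut leaves 4060.9 − 25.0 = 4035.9 mm.
Mean rate = 4035.9 mm / 23035 years ≈ 0.18 mm per year.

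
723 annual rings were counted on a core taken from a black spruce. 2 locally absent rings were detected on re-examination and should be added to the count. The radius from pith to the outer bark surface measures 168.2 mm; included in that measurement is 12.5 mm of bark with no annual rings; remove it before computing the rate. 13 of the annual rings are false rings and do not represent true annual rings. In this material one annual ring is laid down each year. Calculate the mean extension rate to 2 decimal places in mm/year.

0.22 mm/year

After corrections the count is 723 − 13 + 2 = 712 annual rings.
The growth record spans 168.2 − 12.5 = 155.7 mm.
155.7 mm over 712 years gives 155.7 / 712 ≈ 0.22 mm/year.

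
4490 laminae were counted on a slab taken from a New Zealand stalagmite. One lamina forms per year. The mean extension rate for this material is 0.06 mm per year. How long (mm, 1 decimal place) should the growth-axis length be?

269.4 mm

The record spans 4490 years at 0.06 mm per year.
4490 years at 0.06 mm/year gives 0.06 × 4490 = 269.4 mm.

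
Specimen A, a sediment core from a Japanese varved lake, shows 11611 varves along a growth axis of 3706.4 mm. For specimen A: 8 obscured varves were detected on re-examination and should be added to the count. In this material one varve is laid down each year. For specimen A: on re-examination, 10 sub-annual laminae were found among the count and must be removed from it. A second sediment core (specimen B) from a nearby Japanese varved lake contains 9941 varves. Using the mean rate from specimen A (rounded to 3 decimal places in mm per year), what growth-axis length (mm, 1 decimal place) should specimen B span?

Specimen A: after corrections the count is 11611 − 10 + 8 = 11609 varves.
A: 3706.4 mm over 11609 years gives 3706.4 / 11609 ≈ 0.319 mm/year.
For B, 0.319 mm/year × 9941 years = 3171.2 mm.

3171.2 mm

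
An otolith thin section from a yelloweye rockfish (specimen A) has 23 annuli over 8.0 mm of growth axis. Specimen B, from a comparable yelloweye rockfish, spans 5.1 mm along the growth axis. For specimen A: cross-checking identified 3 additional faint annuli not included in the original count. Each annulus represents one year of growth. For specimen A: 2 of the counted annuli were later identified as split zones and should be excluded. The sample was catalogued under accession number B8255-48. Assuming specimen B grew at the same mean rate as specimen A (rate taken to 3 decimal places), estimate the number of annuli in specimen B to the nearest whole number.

15 annuli

Specimen A: adjusted count: 23 − 2 + 3 = 24 annuli.
A: Extension rate ≈ 8.0 / 24 = 0.333 mm/year.
For B, 5.1 / 0.333 = 15.32 years ≈ 15 annuli.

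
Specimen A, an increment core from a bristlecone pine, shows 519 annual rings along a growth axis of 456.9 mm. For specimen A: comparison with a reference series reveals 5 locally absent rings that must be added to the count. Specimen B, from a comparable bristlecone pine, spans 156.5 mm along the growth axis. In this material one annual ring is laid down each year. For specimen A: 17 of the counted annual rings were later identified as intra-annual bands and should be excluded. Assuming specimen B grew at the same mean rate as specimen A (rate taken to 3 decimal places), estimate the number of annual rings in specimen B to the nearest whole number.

174 annual rings

Specimen A: true annual ring count = 519 − 17 + 5 = 507.
A: Extension rate ≈ 456.9 / 507 = 0.901 mm/yr.
B spans 156.5 / 0.901 = 173.70 years ≈ 174 annual rings.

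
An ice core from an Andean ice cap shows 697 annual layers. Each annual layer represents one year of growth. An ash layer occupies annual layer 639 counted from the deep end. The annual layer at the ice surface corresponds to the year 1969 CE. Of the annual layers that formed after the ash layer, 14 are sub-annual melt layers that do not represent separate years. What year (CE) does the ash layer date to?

697 − 639 = 58 annual layers lie beyond the ash layer toward the ice surface.
Excluding 14 false annual layers: 58 − 14 = 44.
The annual layer at the ice surface is 1969 CE, so the ash layer dates to 1969 − 44 = 1925 CE.

1925 CE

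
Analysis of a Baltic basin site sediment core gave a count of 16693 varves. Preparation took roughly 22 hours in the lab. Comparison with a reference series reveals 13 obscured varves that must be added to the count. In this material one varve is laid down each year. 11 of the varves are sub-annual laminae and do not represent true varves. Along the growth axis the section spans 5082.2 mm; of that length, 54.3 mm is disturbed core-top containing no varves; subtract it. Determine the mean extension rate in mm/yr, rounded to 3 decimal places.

0.301 mm/yr

Correcting the raw count gives 16693 − 11 + 13 = 16695 true varves.
Net length = 5082.2 − 54.3 = 5027.9 mm.
Mean rate = 5027.9 mm / 16695 years ≈ 0.301 mm/yr.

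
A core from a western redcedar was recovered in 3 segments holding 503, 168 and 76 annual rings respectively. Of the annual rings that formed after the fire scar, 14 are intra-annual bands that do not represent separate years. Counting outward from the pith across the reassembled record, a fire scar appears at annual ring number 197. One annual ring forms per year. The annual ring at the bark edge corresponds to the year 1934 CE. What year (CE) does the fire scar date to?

Total annual rings = 503 + 168 + 76 = 747.
The fire scar sits at annual ring 197 from the pith, so 747 − 197 = 550 annual rings formed after it.
Excluding 14 false annual rings: 550 − 14 = 536.
1934 − 536 = 1398 CE.

1398 CE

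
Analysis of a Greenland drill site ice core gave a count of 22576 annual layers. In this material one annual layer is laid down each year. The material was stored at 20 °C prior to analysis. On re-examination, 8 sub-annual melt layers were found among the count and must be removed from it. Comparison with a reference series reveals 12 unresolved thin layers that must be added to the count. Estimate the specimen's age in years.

22580 years

Correcting the raw count gives 22576 − 8 + 12 = 22580 true annual layers.
At one annual layer per year, that is 22580 years.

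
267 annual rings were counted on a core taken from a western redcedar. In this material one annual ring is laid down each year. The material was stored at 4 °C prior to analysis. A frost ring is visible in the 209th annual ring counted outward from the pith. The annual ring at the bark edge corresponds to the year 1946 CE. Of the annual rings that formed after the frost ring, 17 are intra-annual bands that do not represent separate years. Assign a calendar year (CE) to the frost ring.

267 − 209 = 58 annual rings lie beyond the frost ring toward the bark edge.
Excluding 17 false annual rings: 58 − 17 = 41.
Counting back 41 years from 1946 CE places the frost ring in 1946 − 41 = 1905 CE.

1905 CE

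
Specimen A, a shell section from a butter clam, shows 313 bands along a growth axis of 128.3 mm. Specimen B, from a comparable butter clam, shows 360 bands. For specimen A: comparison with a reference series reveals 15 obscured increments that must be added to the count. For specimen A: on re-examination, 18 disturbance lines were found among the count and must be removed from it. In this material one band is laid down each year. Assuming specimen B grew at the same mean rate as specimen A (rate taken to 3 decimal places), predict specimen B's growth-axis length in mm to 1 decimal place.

149.0 mm

Specimen A: true band count = 313 − 18 + 15 = 310.
A: Mean rate = 128.3 mm / 310 years ≈ 0.414 mm per year.
For B, 0.414 mm/year × 360 years = 149.0 mm.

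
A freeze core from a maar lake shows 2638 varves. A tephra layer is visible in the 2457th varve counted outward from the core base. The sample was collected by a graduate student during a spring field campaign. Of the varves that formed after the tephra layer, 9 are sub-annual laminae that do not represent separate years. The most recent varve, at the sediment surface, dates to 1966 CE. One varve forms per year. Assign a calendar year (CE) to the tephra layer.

1794 CE

2638 − 2457 = 181 varves lie beyond the tephra layer toward the sediment surface.
Removing the 9 false varves leaves 181 − 9 = 172 true varves beyond the tephra layer.
Counting back 172 years from 1966 CE places the tephra layer in 1966 − 172 = 1794 CE.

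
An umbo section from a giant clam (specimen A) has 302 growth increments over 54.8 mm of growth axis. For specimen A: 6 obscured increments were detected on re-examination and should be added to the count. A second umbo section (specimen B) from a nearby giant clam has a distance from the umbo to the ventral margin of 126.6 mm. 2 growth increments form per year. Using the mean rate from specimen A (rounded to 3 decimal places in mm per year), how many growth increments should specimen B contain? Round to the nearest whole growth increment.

711 growth increments

Specimen A: correcting the raw count gives 302 + 6 = 308 true growth increments.
Specimen A: dividing by 2 growth increments per year: 308 / 2 = 154 years.
A: Mean rate = 54.8 mm / 154 years ≈ 0.356 mm/year.
B spans 126.6 / 0.356 = 355.62 years; at 2 growth increments per year that is 355.62 × 2 ≈ 711 growth increments.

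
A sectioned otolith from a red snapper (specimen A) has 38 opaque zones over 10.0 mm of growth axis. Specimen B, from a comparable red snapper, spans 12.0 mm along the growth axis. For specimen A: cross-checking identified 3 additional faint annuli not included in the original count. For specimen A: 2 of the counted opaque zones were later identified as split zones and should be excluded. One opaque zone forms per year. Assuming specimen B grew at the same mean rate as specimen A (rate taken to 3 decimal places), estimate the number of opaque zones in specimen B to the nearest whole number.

47 opaque zones

Specimen A: after corrections the count is 38 − 2 + 3 = 39 opaque zones.
A: 10.0 mm over 39 years gives 10.0 / 39 ≈ 0.256 mm per year.
B spans 12.0 / 0.256 = 46.88 years ≈ 47 opaque zones.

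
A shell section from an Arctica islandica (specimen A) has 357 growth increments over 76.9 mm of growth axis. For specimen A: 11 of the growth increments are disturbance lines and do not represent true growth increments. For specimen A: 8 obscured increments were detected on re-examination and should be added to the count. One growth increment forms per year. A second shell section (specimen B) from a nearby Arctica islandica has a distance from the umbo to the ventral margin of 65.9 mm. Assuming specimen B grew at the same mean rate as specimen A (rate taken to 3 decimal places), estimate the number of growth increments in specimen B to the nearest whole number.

304 growth increments

Specimen A: correcting the raw count gives 357 − 11 + 8 = 354 true growth increments.
A: 76.9 mm over 354 years gives 76.9 / 354 ≈ 0.217 mm/yr.
For B, 65.9 / 0.217 = 303.69 years ≈ 304 growth increments.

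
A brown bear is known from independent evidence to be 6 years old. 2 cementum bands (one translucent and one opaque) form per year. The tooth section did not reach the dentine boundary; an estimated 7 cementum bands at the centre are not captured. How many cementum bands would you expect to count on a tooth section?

5 cementum bands

6 years at 2 cementum bands per year gives 6 × 2 = 12 cementum bands.
Subtracting the 7 cementum bands not captured gives 12 − 7 = 5 cementum bands in the record.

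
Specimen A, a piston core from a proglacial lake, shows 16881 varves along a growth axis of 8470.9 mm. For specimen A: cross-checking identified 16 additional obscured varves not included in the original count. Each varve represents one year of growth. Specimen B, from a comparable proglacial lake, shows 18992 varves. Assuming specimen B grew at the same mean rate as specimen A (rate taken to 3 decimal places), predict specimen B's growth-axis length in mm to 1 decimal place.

Specimen A: correcting the raw count gives 16881 + 16 = 16897 true varves.
A: 8470.9 mm over 16897 years gives 8470.9 / 16897 ≈ 0.501 mm/year.
Length of B = 0.501 × 18992 = 9515.0 mm.

9515.0 mm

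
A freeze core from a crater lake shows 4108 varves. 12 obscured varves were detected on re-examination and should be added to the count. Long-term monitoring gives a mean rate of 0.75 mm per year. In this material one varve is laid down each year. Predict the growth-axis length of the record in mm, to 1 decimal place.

3090.0 mm

After corrections the count is 4108 + 12 = 4120 varves.
4120 years at 0.75 mm/year gives 0.75 × 4120 = 3090.0 mm.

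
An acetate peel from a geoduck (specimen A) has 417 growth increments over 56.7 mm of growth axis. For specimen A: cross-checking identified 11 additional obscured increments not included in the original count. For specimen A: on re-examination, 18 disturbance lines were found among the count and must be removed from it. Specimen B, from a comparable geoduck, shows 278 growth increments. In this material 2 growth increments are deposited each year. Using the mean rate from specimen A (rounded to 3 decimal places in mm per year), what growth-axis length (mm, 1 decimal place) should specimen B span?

Specimen A: after corrections the count is 417 − 18 + 11 = 410 growth increments.
Specimen A: 410 growth increments at 2 per year is 410 / 2 = 205 years.
A: Extension rate ≈ 56.7 / 205 = 0.277 mm/yr.
Specimen B: dividing by 2 growth increments per year: 278 / 2 = 139 years. Length of B = 0.277 × 139 = 38.5 mm.

38.5 mm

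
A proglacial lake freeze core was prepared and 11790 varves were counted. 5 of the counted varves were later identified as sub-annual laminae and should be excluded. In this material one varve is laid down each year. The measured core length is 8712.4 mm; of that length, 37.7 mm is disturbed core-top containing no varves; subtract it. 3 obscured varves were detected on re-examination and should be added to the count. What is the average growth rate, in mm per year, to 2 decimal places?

0.74 mm per year

True varve count = 11790 − 5 + 3 = 11788.
Removing the 37.7 mm offcut leaves 8712.4 − 37.7 = 8674.7 mm.
Extension rate ≈ 8674.7 / 11788 = 0.74 mm per year.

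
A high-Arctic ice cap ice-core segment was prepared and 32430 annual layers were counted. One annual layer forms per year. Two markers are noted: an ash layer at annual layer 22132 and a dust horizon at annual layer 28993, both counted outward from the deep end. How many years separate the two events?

Separation: 28993 − 22132 = 6861 annual layers.
At one annual layer per year, 6861 years elapsed between them.

6861 yr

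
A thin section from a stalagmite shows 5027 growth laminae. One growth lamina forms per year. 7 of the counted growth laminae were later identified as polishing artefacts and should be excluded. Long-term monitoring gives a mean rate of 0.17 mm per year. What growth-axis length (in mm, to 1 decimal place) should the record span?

Correcting the raw count gives 5027 − 7 = 5020 true growth laminae.
Predicted length = 0.17 mm/year × 5020 years = 853.4 mm.

853.4 mm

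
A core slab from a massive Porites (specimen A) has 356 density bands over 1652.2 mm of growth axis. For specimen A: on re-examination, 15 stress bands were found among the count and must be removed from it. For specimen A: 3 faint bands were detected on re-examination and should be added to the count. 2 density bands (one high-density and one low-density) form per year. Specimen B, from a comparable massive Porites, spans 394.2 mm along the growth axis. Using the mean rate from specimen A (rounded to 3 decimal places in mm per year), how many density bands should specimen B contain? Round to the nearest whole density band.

Specimen A: true density band count = 356 − 15 + 3 = 344.
Specimen A: 344 density bands at 2 per year is 344 / 2 = 172 years.
A: Mean rate = 1652.2 mm / 172 years ≈ 9.606 mm/year.
B spans 394.2 / 9.606 = 41.04 years; at 2 density bands per year that is 41.04 × 2 ≈ 82 density bands.

82 density bands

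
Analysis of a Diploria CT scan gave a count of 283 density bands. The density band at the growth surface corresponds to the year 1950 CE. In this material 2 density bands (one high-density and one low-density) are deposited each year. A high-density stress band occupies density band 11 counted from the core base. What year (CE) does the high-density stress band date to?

283 − 11 = 272 density bands lie beyond the high-density stress band toward the growth surface.
272 density bands at 2 per year is 272 / 2 = 136 years.
1950 − 136 = 1814 CE.

1814 CE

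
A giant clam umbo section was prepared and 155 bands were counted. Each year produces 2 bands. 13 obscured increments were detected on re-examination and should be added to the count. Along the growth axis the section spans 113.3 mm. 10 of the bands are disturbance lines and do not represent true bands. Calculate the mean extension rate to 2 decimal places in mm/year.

1.43 mm/year

Correcting the raw count gives 155 − 10 + 13 = 158 true bands.
158 bands at 2 per year is 158 / 2 = 79 years.
113.3 mm over 79 years gives 113.3 / 79 ≈ 1.43 mm/year.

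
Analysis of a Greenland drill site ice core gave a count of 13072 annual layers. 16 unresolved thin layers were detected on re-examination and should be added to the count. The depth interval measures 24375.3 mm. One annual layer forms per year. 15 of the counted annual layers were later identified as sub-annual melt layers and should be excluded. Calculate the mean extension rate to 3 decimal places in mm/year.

1.865 mm/year

True annual layer count = 13072 − 15 + 16 = 13073.
24375.3 mm over 13073 years gives 24375.3 / 13073 ≈ 1.865 mm/year.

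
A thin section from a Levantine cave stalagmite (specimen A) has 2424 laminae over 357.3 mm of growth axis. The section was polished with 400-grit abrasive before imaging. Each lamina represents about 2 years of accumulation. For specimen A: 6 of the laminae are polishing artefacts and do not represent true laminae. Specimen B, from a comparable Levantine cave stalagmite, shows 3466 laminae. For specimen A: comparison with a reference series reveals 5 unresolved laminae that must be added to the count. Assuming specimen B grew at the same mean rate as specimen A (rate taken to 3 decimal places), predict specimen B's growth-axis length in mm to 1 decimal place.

Specimen A: correcting the raw count gives 2424 − 6 + 5 = 2423 true laminae.
Specimen A: at 2 years per lamina, 2423 × 2 = 4846 years.
A: Mean rate = 357.3 mm / 4846 years ≈ 0.074 mm per year.
Specimen B: at 2 years per lamina, 3466 × 2 = 6932 years. For B, 0.074 mm/year × 6932 years = 513.0 mm.

513.0 mm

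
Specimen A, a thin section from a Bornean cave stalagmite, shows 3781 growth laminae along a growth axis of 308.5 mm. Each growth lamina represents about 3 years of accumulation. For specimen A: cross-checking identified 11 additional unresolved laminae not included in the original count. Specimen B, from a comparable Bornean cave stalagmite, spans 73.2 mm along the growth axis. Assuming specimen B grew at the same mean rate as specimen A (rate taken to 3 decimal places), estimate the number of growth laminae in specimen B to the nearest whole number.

904 growth laminae

Specimen A: adjusted count: 3781 + 11 = 3792 growth laminae.
Specimen A: 3792 growth laminae at 3 years each span 3792 × 3 = 11376 years.
A: Mean rate = 308.5 mm / 11376 years ≈ 0.027 mm/year.
Specimen B: 73.2 mm / 0.027 mm per year = 2711.11 years; at 3 years per growth lamina that is 2711.11 / 3 ≈ 904 growth laminae.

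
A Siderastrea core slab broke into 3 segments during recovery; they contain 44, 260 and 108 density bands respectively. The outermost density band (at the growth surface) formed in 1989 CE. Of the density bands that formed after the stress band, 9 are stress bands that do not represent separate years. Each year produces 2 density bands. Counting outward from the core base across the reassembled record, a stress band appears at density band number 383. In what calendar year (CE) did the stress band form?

Total density bands = 44 + 260 + 108 = 412.
412 − 383 = 29 density bands lie beyond the stress band toward the growth surface.
Removing the 9 false density bands leaves 29 − 9 = 20 true density bands beyond the stress band.
20 density bands at 2 per year is 20 / 2 = 10 years.
Counting back 10 years from 1989 CE places the stress band in 1989 − 10 = 1979 CE.

1979 CE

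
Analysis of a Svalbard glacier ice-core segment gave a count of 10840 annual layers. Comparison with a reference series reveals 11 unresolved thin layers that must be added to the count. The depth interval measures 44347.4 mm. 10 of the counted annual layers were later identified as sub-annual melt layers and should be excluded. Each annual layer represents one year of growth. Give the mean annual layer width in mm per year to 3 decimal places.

Adjusted count: 10840 − 10 + 11 = 10841 annual layers.
44347.4 mm over 10841 years gives 44347.4 / 10841 ≈ 4.091 mm per year.

4.091 mm per year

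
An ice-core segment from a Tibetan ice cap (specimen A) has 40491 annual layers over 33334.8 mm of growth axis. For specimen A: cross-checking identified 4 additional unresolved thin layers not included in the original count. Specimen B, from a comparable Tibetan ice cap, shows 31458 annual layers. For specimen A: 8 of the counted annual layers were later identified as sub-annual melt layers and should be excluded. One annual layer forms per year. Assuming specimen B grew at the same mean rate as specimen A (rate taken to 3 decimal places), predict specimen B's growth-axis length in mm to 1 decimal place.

Specimen A: adjusted count: 40491 − 8 + 4 = 40487 annual layers.
A: Mean rate = 33334.8 mm / 40487 years ≈ 0.823 mm per year.
Length of B = 0.823 × 31458 = 25889.9 mm.

25889.9 mm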